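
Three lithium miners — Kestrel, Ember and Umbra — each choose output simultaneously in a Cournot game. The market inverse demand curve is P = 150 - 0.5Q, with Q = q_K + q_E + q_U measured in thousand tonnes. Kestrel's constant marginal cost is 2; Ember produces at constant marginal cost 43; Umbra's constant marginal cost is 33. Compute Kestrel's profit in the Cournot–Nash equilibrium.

6050

Kestrel's profit: π_K = (150 - 0.5Q)q_K - (2q_K). Setting ∂π_K/∂q_K = 0: 148 - q_K - (1/2)(q_E + q_U) = 0.
Ember's profit: π_E = (150 - 0.5Q)q_E - (43q_E). Setting ∂π_E/∂q_E = 0: 107 - q_E - (1/2)(q_K + q_U) = 0.
Umbra's first-order condition: 117 - q_U - (1/2)(q_K + q_E) = 0.
Adding the 3 conditions: 372 − Q − Q = 0, i.e. Q = 186.
Back-substituting: q_K = (148 − 93)/(1/2) = 110, q_E = (107 − 93)/(1/2) = 28, q_U = (117 − 93)/(1/2) = 48.
Price P = 150 - (1/2)·186 = 57.
Kestrel's profit: (57 - 2)·110 = 6050.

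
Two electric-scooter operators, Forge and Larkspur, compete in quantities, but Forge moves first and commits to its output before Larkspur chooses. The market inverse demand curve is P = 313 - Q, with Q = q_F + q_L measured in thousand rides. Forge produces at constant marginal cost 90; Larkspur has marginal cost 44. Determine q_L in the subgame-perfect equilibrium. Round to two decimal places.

The follower Larkspur best-responds to any q_F: π_L = (313 - Q)q_L - 44q_L.
Setting the follower's marginal profit to zero, 269 - q_F - 2q_L = 0, i.e. q_L = (269 - q_F)/2.
The leader anticipates this reaction. Substituting into P = 313 - Q gives P = 357/2 - (1/2)q_F, so π_F = (357/2 - (1/2)q_F)q_F - 90q_F.
The leader's first-order condition 177/2 - q_F = 0 yields q_F = 177/2.
Then q_L = (269 - 177/2)/2 = 361/4.

90.25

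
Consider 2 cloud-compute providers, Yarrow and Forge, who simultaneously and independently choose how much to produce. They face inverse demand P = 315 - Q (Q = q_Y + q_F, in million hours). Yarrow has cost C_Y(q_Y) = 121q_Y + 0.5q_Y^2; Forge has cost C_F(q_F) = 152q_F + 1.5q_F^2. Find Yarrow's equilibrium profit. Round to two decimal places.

4984.05

Yarrow's profit: π_Y = (315 - Q)q_Y - (121q_Y + (1/2)q_Y²). Setting ∂π_Y/∂q_Y = 0: 194 - 3q_Y - (q_F) = 0.
Forge's profit: π_F = (315 - Q)q_F - (152q_F + (3/2)q_F²). Setting ∂π_F/∂q_F = 0: 163 - 5q_F - (q_Y) = 0.
Best responses: q_Y = (194 - q_F)/3, q_F = (163 - q_Y)/5.
Solving the pair: q_Y = 807/14, q_F = 295/14.
Price P = 315 - 551/7 = 1654/7.
Yarrow's profit: (1654/7)·(807/14) - 121·(807/14) - (1/2)(807/14)² = 4984.0485.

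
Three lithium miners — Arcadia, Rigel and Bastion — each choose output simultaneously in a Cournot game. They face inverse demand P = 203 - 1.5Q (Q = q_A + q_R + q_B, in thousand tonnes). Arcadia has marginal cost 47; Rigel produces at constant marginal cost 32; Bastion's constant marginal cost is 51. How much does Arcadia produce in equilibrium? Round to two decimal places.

Arcadia's profit: π_A = (203 - 1.5Q)q_A - (47q_A). Setting ∂π_A/∂q_A = 0: 156 - 3q_A - (3/2)(q_R + q_B) = 0.
Rigel's profit: π_R = (203 - 1.5Q)q_R - (32q_R). Setting ∂π_R/∂q_R = 0: 171 - 3q_R - (3/2)(q_A + q_B) = 0.
Bastion's first-order condition: 152 - 3q_B - (3/2)(q_A + q_R) = 0.
Adding the 3 conditions: 479 − 3Q − 3Q = 0, i.e. Q = 479/6.
Back-substituting: q_A = (156 − 479/4)/(3/2) = 145/6, q_R = (171 − 479/4)/(3/2) = 205/6, q_B = (152 − 479/4)/(3/2) = 43/2.

24.17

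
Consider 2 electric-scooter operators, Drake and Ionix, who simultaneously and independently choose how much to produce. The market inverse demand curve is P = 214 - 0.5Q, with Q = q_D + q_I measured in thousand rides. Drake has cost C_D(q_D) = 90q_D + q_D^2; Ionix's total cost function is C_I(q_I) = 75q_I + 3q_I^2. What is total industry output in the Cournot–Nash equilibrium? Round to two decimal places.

55.59

Drake's profit: π_D = (214 - 0.5Q)q_D - (90q_D + q_D²). Setting ∂π_D/∂q_D = 0: 124 - 3q_D - (1/2)(q_I) = 0.
Ionix's profit: π_I = (214 - 0.5Q)q_I - (75q_I + 3q_I²). Setting ∂π_I/∂q_I = 0: 139 - 7q_I - (1/2)(q_D) = 0.
Rearranging gives the reaction functions q_D = (124 - (1/2)q_I)/3 and q_I = (139 - (1/2)q_D)/7.
Substituting one into the other gives q_D = 38.4819 and q_I = 1420/83.
Total output Q = 38.4819 + 1420/83 = 55.5904.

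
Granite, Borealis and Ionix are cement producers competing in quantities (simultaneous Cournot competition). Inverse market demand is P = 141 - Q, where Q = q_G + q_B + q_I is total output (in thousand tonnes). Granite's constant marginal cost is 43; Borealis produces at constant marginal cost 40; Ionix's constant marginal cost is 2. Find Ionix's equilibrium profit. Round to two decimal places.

2970.25

Granite's profit: π_G = (141 - Q)q_G - (43q_G). Setting ∂π_G/∂q_G = 0: 98 - 2q_G - (q_B + q_I) = 0.
Borealis's profit: π_B = (141 - Q)q_B - (40q_B). Setting ∂π_B/∂q_B = 0: 101 - 2q_B - (q_G + q_I) = 0.
Ionix's profit: π_I = (141 - Q)q_I - (2q_I). Setting ∂π_I/∂q_I = 0: 139 - 2q_I - (q_G + q_B) = 0.
Summing all 3 equations gives 338 − 4Q = 0, hence Q = 169/2.
Back-substituting: q_G = (98 − 169/2) = 27/2, q_B = (101 − 169/2) = 33/2, q_I = (139 − 169/2) = 109/2.
Price P = 141 - 169/2 = 113/2.
Ionix's profit: (113/2 - 2)·(109/2) = 2970.2500.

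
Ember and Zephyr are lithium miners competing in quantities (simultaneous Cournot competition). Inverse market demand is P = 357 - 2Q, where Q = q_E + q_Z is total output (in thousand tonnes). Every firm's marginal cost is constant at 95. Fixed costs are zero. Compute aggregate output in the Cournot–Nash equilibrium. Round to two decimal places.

87.33

A representative firm's profit is π_i = q_i(357 - 2Q) - 95q_i.
Setting ∂π_i/∂q_i = 0 with rivals' quantities fixed: 262 - 4q_i - 2q_j = 0.
With identical firms every q_j equals q_i, so q_j = q_i and 262 = 6q_i, giving q_i = 131/3.
Total output Q = 131/3 + 131/3 = 262/3.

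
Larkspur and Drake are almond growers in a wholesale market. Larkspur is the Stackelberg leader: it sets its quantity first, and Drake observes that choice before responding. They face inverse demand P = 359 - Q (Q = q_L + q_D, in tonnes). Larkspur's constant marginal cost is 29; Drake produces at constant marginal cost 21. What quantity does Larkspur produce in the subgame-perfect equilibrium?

161

Solve by backward induction. Given q_L, the follower Drake maximises π_D = (359 - q_L - q_D)q_D - 21q_D.
∂π_D/∂q_D = 338 - q_L - 2q_D = 0 gives the reaction function q_D = (338 - q_L)/2.
Larkspur substitutes q_D(q_L) into its own profit: π_L = q_L(359 - q_L - (338 - q_L)/2) - 29q_L = (190 - (1/2)q_L)q_L - 29q_L.
The leader's first-order condition 161 - q_L = 0 yields q_L = 161.
Then q_D = (338 - 161)/2 = 177/2.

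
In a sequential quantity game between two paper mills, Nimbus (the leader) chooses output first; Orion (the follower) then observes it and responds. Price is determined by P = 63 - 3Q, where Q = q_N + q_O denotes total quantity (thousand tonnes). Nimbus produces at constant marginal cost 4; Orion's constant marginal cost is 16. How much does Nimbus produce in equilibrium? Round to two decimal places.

11.83

Solve by backward induction. Given q_N, the follower Orion maximises π_O = (63 - 3q_N - 3q_O)q_O - 16q_O.
Setting the follower's marginal profit to zero, 47 - 3q_N - 6q_O = 0, i.e. q_O = (47 - 3q_N)/6.
The leader anticipates this reaction. Substituting into P = 63 - 3Q gives P = 79/2 - (3/2)q_N, so π_N = (79/2 - (3/2)q_N)q_N - 4q_N.
Maximising: ∂π_N/∂q_N = 71/2 - 3q_N = 0, giving q_N = 71/6.
Then q_O = (47 - 3·(71/6))/6 = 23/12.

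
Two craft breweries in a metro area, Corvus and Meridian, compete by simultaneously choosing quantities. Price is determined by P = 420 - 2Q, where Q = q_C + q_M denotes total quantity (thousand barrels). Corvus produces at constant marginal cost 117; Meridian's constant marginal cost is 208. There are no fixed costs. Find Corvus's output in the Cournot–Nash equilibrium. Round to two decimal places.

Corvus's profit: π_C = (420 - 2Q)q_C - (117q_C). Setting ∂π_C/∂q_C = 0: 303 - 4q_C - 2(q_M) = 0.
Meridian's profit: π_M = (420 - 2Q)q_M - (208q_M). Setting ∂π_M/∂q_M = 0: 212 - 4q_M - 2(q_C) = 0.
Rearranging gives the reaction functions q_C = (303 - 2q_M)/4 and q_M = (212 - 2q_C)/4.
Solving the pair: q_C = 197/3, q_M = 121/6.

65.67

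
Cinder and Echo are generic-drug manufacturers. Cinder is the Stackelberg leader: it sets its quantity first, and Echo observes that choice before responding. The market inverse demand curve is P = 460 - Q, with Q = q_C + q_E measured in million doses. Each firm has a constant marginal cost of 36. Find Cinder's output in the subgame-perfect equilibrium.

212

Solve by backward induction. Given q_C, the follower Echo maximises π_E = (460 - q_C - q_E)q_E - 36q_E.
Setting the follower's marginal profit to zero, 424 - q_C - 2q_E = 0, i.e. q_E = (424 - q_C)/2.
Cinder substitutes q_E(q_C) into its own profit: π_C = q_C(460 - q_C - (424 - q_C)/2) - 36q_C = (248 - (1/2)q_C)q_C - 36q_C.
Maximising: ∂π_C/∂q_C = 212 - q_C = 0, giving q_C = 212.
Then q_E = (424 - 212)/2 = 106.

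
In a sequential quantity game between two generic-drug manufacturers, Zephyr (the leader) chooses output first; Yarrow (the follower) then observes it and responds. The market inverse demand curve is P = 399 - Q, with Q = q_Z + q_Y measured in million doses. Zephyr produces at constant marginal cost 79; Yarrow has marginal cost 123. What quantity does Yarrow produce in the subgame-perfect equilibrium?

47

The follower Yarrow best-responds to any q_Z: π_Y = (399 - Q)q_Y - 123q_Y.
Setting the follower's marginal profit to zero, 276 - q_Z - 2q_Y = 0, i.e. q_Y = (276 - q_Z)/2.
The leader anticipates this reaction. Substituting into P = 399 - Q gives P = 261 - (1/2)q_Z, so π_Z = (261 - (1/2)q_Z)q_Z - 79q_Z.
Maximising: ∂π_Z/∂q_Z = 182 - q_Z = 0, giving q_Z = 182.
Then q_Y = (276 - 182)/2 = 47.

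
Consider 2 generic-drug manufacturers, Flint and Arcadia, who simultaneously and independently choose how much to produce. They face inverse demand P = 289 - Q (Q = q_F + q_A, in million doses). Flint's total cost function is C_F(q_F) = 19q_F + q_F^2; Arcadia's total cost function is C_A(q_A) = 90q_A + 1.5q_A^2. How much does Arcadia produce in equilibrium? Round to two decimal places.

Flint's profit: π_F = (289 - Q)q_F - (19q_F + q_F²). Setting ∂π_F/∂q_F = 0: 270 - 4q_F - (q_A) = 0.
Arcadia's profit: π_A = (289 - Q)q_A - (90q_A + (3/2)q_A²). Setting ∂π_A/∂q_A = 0: 199 - 5q_A - (q_F) = 0.
Best responses: q_F = (270 - q_A)/4, q_A = (199 - q_F)/5.
Substituting one into the other gives q_F = 1151/19 and q_A = 526/19.

27.68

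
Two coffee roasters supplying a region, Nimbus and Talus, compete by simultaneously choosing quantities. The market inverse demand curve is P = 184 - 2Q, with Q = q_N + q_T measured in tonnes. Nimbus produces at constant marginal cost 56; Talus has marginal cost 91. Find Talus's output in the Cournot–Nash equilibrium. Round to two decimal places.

Nimbus's profit: π_N = (184 - 2Q)q_N - (56q_N). Setting ∂π_N/∂q_N = 0: 128 - 4q_N - 2(q_T) = 0.
Talus's profit: π_T = (184 - 2Q)q_T - (91q_T). Setting ∂π_T/∂q_T = 0: 93 - 4q_T - 2(q_N) = 0.
Best responses: q_N = (128 - 2q_T)/4, q_T = (93 - 2q_N)/4.
Substituting one into the other gives q_N = 163/6 and q_T = 29/3.

9.67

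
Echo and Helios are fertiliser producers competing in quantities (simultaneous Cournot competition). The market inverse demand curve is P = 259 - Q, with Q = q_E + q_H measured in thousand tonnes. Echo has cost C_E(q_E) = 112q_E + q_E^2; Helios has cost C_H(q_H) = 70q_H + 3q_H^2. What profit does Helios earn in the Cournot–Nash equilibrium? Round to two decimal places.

1543.73

Echo's profit: π_E = (259 - Q)q_E - (112q_E + q_E²). Setting ∂π_E/∂q_E = 0: 147 - 4q_E - (q_H) = 0.
Helios's profit: π_H = (259 - Q)q_H - (70q_H + 3q_H²). Setting ∂π_H/∂q_H = 0: 189 - 8q_H - (q_E) = 0.
Best responses: q_E = (147 - q_H)/4, q_H = (189 - q_E)/8.
Solving the pair: q_E = 987/31, q_H = 609/31.
Price P = 259 - 1596/31 = 207.5161.
Helios's profit: 207.5161·(609/31) - 70·(609/31) - 3(609/31)² = 1543.7294.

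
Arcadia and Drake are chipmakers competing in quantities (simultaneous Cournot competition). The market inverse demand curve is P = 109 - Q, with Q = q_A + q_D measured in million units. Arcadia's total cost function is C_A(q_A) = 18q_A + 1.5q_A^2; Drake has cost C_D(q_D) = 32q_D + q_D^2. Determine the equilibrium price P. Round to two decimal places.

78.42

Arcadia's profit: π_A = (109 - Q)q_A - (18q_A + (3/2)q_A²). Setting ∂π_A/∂q_A = 0: 91 - 5q_A - (q_D) = 0.
Drake's first-order condition: 77 - 4q_D - (q_A) = 0.
So q_A = (91 - q_D)/5 and q_D = (77 - q_A)/4.
Substituting one into the other gives q_A = 287/19 and q_D = 294/19.
Total output Q = 581/19, so price P = 109 - 581/19 = 1490/19.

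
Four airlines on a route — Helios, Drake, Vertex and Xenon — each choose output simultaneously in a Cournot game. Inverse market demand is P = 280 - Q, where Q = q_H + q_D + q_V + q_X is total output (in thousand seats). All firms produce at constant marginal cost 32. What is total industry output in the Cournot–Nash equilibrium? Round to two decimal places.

198.40

Each firm earns π_i = (280 - Q)q_i - 32q_i.
First-order condition (treating rivals' output as given): 248 - 2q_i - Σ_{j≠i} q_j = 0.
By symmetry each firm produces the same amount; substituting Σ_{j≠i} q_j = 3q_i yields q_i = 248/5.
Total output Q = 248/5 + 248/5 + 248/5 + 248/5 = 992/5.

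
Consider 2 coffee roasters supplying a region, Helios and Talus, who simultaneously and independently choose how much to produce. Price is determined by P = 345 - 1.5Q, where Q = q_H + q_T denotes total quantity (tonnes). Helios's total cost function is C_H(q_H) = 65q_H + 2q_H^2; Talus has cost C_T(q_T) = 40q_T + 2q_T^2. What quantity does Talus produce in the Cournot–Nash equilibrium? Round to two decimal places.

Helios's profit: π_H = (345 - 1.5Q)q_H - (65q_H + 2q_H²). Setting ∂π_H/∂q_H = 0: 280 - 7q_H - (3/2)(q_T) = 0.
Talus's first-order condition: 305 - 7q_T - (3/2)(q_H) = 0.
Best responses: q_H = (280 - (3/2)q_T)/7, q_T = (305 - (3/2)q_H)/7.
Substituting one into the other gives q_H = 32.1390 and q_T = 36.6845.

36.68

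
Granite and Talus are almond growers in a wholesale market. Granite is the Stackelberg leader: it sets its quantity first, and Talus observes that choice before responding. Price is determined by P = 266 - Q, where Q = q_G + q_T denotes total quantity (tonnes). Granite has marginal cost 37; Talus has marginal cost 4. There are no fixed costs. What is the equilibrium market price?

The follower Talus best-responds to any q_G: π_T = (266 - Q)q_T - 4q_T.
Setting the follower's marginal profit to zero, 262 - q_G - 2q_T = 0, i.e. q_T = (262 - q_G)/2.
Granite substitutes q_T(q_G) into its own profit: π_G = q_G(266 - q_G - (262 - q_G)/2) - 37q_G = (135 - (1/2)q_G)q_G - 37q_G.
The leader's first-order condition 98 - q_G = 0 yields q_G = 98.
Then q_T = (262 - 98)/2 = 82.
Total output Q = 180, so price P = 266 - 180 = 86.

86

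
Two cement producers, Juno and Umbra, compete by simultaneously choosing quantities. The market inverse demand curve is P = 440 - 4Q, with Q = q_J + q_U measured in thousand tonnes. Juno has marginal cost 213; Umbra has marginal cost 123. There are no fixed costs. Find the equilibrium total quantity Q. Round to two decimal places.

Juno's profit: π_J = (440 - 4Q)q_J - (213q_J). Setting ∂π_J/∂q_J = 0: 227 - 8q_J - 4(q_U) = 0.
Umbra's profit: π_U = (440 - 4Q)q_U - (123q_U). Setting ∂π_U/∂q_U = 0: 317 - 8q_U - 4(q_J) = 0.
So q_J = (227 - 4q_U)/8 and q_U = (317 - 4q_J)/8.
Solving the pair: q_J = 137/12, q_U = 407/12.
Total output Q = 137/12 + 407/12 = 136/3.

45.33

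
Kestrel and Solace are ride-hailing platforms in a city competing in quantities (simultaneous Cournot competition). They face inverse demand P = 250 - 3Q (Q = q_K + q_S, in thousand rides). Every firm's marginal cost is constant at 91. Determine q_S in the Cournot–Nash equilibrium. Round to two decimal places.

17.67

Each firm earns π_i = (250 - 3Q)q_i - 91q_i.
Setting ∂π_i/∂q_i = 0 with rivals' quantities fixed: 159 - 6q_i - 3q_j = 0.
With identical firms every q_j equals q_i, so q_j = q_i and 159 = 9q_i, giving q_i = 53/3.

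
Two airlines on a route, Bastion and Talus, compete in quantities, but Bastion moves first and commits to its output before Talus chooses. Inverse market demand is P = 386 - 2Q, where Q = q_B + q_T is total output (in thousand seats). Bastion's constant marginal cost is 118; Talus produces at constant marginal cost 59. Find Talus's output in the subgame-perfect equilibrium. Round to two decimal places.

The follower Talus best-responds to any q_B: π_T = (386 - 2Q)q_T - 59q_T.
∂π_T/∂q_T = 327 - 2q_B - 4q_T = 0 gives the reaction function q_T = (327 - 2q_B)/4.
The leader anticipates this reaction. Substituting into P = 386 - 2Q gives P = 445/2 - q_B, so π_B = (445/2 - q_B)q_B - 118q_B.
Leader FOC: 209/2 - 2q_B = 0, so q_B = 209/4.
Then q_T = (327 - 2·(209/4))/4 = 445/8.

55.63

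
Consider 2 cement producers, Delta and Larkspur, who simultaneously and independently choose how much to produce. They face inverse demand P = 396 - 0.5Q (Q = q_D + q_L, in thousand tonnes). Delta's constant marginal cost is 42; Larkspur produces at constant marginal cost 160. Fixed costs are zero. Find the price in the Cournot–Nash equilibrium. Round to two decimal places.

199.33

Delta's profit: π_D = (396 - 0.5Q)q_D - (42q_D). Setting ∂π_D/∂q_D = 0: 354 - q_D - (1/2)(q_L) = 0.
Larkspur's profit: π_L = (396 - 0.5Q)q_L - (160q_L). Setting ∂π_L/∂q_L = 0: 236 - q_L - (1/2)(q_D) = 0.
Best responses: q_D = (354 - (1/2)q_L), q_L = (236 - (1/2)q_D).
Substituting one into the other gives q_D = 944/3 and q_L = 236/3.
Total output Q = 1180/3, so price P = 396 - (1/2)·(1180/3) = 598/3.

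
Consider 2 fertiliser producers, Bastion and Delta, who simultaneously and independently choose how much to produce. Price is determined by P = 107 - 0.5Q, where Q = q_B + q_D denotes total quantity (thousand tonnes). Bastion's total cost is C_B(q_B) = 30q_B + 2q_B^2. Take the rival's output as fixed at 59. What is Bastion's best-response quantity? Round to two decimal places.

With the rival's output fixed at 59, Bastion's profit is π_B = (107 - (1/2)·59 - (1/2)q_B)q_B - (30q_B + 2q_B²) = (155/2 - (1/2)q_B)q_B - (30q_B + 2q_B²).
∂π_B/∂q_B = 95/2 - 5q_B = 0, so q_B = 19/2.

9.50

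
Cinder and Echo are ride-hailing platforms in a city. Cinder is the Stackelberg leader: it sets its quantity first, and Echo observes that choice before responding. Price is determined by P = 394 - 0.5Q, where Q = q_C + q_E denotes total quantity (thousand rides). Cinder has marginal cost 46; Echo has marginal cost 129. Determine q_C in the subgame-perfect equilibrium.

431

The follower Echo best-responds to any q_C: π_E = (394 - 0.5Q)q_E - 129q_E.
Setting the follower's marginal profit to zero, 265 - (1/2)q_C - q_E = 0, i.e. q_E = (265 - (1/2)q_C).
The leader anticipates this reaction. Substituting into P = 394 - 0.5Q gives P = 523/2 - (1/4)q_C, so π_C = (523/2 - (1/4)q_C)q_C - 46q_C.
The leader's first-order condition 431/2 - (1/2)q_C = 0 yields q_C = 431.
Then q_E = (265 - (1/2)·431) = 99/2.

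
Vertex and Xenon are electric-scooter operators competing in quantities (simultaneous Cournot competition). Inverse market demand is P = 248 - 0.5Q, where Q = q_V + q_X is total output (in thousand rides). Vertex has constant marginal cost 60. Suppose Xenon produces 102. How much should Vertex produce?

With the rival's output fixed at 102, Vertex's profit is π_V = (248 - (1/2)·102 - (1/2)q_V)q_V - (60q_V) = (197 - (1/2)q_V)q_V - (60q_V).
∂π_V/∂q_V = 137 - q_V = 0, so q_V = 137.

137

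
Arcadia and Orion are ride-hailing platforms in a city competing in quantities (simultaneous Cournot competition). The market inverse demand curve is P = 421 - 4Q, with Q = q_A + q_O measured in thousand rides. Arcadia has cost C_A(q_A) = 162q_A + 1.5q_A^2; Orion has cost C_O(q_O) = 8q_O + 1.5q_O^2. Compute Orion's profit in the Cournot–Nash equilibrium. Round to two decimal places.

6135.58

Arcadia's profit: π_A = (421 - 4Q)q_A - (162q_A + (3/2)q_A²). Setting ∂π_A/∂q_A = 0: 259 - 11q_A - 4(q_O) = 0.
Orion's first-order condition: 413 - 11q_O - 4(q_A) = 0.
Best responses: q_A = (259 - 4q_O)/11, q_O = (413 - 4q_A)/11.
Solving the pair: q_A = 57/5, q_O = 167/5.
Price P = 421 - 4·(224/5) = 1209/5.
Orion's profit: (1209/5)·(167/5) - 8·(167/5) - (3/2)(167/5)² = 6135.5800.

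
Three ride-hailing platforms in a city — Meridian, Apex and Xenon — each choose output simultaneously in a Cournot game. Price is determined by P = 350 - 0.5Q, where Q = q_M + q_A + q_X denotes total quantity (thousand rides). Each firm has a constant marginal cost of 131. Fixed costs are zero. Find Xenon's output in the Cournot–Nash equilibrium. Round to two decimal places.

A representative firm's profit is π_i = q_i(350 - 0.5Q) - 131q_i.
Setting ∂π_i/∂q_i = 0 with rivals' quantities fixed: 219 - q_i - (1/2)·Σ_{j≠i} q_j = 0.
With identical firms every q_j equals q_i, so Σ_{j≠i} q_j = 2q_i and 219 = 2q_i, giving q_i = 219/2.

109.50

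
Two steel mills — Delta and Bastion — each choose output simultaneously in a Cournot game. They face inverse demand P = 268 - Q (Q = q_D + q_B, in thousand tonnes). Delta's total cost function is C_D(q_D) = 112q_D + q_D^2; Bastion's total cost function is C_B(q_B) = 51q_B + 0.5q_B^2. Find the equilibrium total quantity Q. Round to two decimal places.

87.55

Delta's profit: π_D = (268 - Q)q_D - (112q_D + q_D²). Setting ∂π_D/∂q_D = 0: 156 - 4q_D - (q_B) = 0.
Bastion's first-order condition: 217 - 3q_B - (q_D) = 0.
So q_D = (156 - q_B)/4 and q_B = (217 - q_D)/3.
Solving the pair: q_D = 251/11, q_B = 712/11.
Total output Q = 251/11 + 712/11 = 963/11.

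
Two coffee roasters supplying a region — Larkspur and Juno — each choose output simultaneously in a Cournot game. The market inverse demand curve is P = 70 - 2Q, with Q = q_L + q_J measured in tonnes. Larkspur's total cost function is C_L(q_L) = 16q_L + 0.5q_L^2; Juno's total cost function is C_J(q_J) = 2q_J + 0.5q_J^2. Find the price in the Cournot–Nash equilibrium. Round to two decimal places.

Larkspur's profit: π_L = (70 - 2Q)q_L - (16q_L + (1/2)q_L²). Setting ∂π_L/∂q_L = 0: 54 - 5q_L - 2(q_J) = 0.
Juno's profit: π_J = (70 - 2Q)q_J - (2q_J + (1/2)q_J²). Setting ∂π_J/∂q_J = 0: 68 - 5q_J - 2(q_L) = 0.
So q_L = (54 - 2q_J)/5 and q_J = (68 - 2q_L)/5.
Solving the pair: q_L = 134/21, q_J = 232/21.
Total output Q = 122/7, so price P = 70 - 2·(122/7) = 246/7.

35.14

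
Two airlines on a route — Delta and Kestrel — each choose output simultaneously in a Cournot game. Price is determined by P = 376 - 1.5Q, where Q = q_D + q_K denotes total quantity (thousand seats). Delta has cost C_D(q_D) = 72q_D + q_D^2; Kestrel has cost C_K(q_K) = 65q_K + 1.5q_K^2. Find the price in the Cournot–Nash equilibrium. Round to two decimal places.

243.22

Delta's profit: π_D = (376 - 1.5Q)q_D - (72q_D + q_D²). Setting ∂π_D/∂q_D = 0: 304 - 5q_D - (3/2)(q_K) = 0.
Kestrel's first-order condition: 311 - 6q_K - (3/2)(q_D) = 0.
So q_D = (304 - (3/2)q_K)/5 and q_K = (311 - (3/2)q_D)/6.
Substituting one into the other gives q_D = 1810/37 and q_K = 39.6036.
Total output Q = 88.5225, so price P = 376 - (3/2)·88.5225 = 243.2162.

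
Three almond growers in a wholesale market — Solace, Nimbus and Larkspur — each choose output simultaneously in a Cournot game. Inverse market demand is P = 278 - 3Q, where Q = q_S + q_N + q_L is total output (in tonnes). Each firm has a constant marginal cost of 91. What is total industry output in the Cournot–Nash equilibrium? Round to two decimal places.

46.75

Each firm earns π_i = (278 - 3Q)q_i - 91q_i.
First-order condition (treating rivals' output as given): 187 - 6q_i - 3·Σ_{j≠i} q_j = 0.
By symmetry each firm produces the same amount; substituting Σ_{j≠i} q_j = 2q_i yields q_i = 187/12.
Total output Q = 187/12 + 187/12 + 187/12 = 187/4.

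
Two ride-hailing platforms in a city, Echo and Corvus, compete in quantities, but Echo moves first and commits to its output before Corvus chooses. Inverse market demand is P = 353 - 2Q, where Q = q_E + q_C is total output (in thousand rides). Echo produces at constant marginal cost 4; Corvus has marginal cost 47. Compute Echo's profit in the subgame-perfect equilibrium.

The follower Corvus best-responds to any q_E: π_C = (353 - 2Q)q_C - 47q_C.
Follower FOC: 306 - 2q_E - 4q_C = 0, so q_C(q_E) = (306 - 2q_E)/4.
The leader anticipates this reaction. Substituting into P = 353 - 2Q gives P = 200 - q_E, so π_E = (200 - q_E)q_E - 4q_E.
Maximising: ∂π_E/∂q_E = 196 - 2q_E = 0, giving q_E = 98.
Then q_C = (306 - 2·98)/4 = 55/2.
Price P = 353 - 2·(251/2) = 102.
Echo's profit: (102 - 4)·98 = 9604.

9604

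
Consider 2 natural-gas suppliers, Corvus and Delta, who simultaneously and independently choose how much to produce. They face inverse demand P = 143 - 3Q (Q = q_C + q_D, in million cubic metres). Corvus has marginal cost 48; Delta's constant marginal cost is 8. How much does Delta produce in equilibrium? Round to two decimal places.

19.44

Corvus's profit: π_C = (143 - 3Q)q_C - (48q_C). Setting ∂π_C/∂q_C = 0: 95 - 6q_C - 3(q_D) = 0.
Delta's profit: π_D = (143 - 3Q)q_D - (8q_D). Setting ∂π_D/∂q_D = 0: 135 - 6q_D - 3(q_C) = 0.
Best responses: q_C = (95 - 3q_D)/6, q_D = (135 - 3q_C)/6.
Solving the pair: q_C = 55/9, q_D = 175/9.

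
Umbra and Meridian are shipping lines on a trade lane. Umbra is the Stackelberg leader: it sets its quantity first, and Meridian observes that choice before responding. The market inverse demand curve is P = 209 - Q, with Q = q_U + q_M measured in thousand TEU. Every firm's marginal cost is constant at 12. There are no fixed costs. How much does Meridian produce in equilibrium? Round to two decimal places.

49.25

Solve by backward induction. Given q_U, the follower Meridian maximises π_M = (209 - q_U - q_M)q_M - 12q_M.
Setting the follower's marginal profit to zero, 197 - q_U - 2q_M = 0, i.e. q_M = (197 - q_U)/2.
The leader anticipates this reaction. Substituting into P = 209 - Q gives P = 221/2 - (1/2)q_U, so π_U = (221/2 - (1/2)q_U)q_U - 12q_U.
Leader FOC: 197/2 - q_U = 0, so q_U = 197/2.
Then q_M = (197 - 197/2)/2 = 197/4.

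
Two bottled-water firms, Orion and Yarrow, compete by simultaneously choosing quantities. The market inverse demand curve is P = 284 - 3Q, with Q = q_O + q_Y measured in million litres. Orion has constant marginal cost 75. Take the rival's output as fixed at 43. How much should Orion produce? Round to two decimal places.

13.33

With the rival's output fixed at 43, Orion's profit is π_O = (284 - 3·43 - 3q_O)q_O - (75q_O) = (155 - 3q_O)q_O - (75q_O).
∂π_O/∂q_O = 80 - 6q_O = 0, so q_O = 40/3.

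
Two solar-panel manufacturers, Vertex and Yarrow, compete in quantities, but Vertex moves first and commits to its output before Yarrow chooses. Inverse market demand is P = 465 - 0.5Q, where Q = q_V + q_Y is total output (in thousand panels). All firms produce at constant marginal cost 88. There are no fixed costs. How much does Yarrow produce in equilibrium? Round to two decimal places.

Solve by backward induction. Given q_V, the follower Yarrow maximises π_Y = (465 - (1/2)q_V - (1/2)q_Y)q_Y - 88q_Y.
∂π_Y/∂q_Y = 377 - (1/2)q_V - q_Y = 0 gives the reaction function q_Y = (377 - (1/2)q_V).
Vertex substitutes q_Y(q_V) into its own profit: π_V = q_V(465 - (1/2)q_V - (377 - (1/2)q_V)/2) - 88q_V = (553/2 - (1/4)q_V)q_V - 88q_V.
The leader's first-order condition 377/2 - (1/2)q_V = 0 yields q_V = 377.
Then q_Y = (377 - (1/2)·377) = 377/2.

188.50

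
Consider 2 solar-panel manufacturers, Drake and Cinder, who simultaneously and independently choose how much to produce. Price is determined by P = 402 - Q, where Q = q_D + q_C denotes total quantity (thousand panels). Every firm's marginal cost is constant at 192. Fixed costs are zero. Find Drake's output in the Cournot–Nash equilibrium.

Each firm earns π_i = (402 - Q)q_i - 192q_i.
First-order condition (treating rivals' output as given): 210 - 2q_i - q_j = 0.
By symmetry each firm produces the same amount; substituting q_j = q_i yields q_i = 210/3 = 70.

70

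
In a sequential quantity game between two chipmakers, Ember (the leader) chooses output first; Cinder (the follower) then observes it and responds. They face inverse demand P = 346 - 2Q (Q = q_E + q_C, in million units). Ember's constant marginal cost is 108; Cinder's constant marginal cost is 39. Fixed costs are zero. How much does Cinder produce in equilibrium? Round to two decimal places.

The follower Cinder best-responds to any q_E: π_C = (346 - 2Q)q_C - 39q_C.
Setting the follower's marginal profit to zero, 307 - 2q_E - 4q_C = 0, i.e. q_C = (307 - 2q_E)/4.
The leader anticipates this reaction. Substituting into P = 346 - 2Q gives P = 385/2 - q_E, so π_E = (385/2 - q_E)q_E - 108q_E.
Maximising: ∂π_E/∂q_E = 169/2 - 2q_E = 0, giving q_E = 169/4.
Then q_C = (307 - 2·(169/4))/4 = 445/8.

55.63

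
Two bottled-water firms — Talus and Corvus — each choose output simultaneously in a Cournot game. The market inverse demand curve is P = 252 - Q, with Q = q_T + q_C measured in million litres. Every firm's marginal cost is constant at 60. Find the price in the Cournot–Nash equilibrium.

Each firm earns π_i = (252 - Q)q_i - 60q_i.
Setting ∂π_i/∂q_i = 0 with rivals' quantities fixed: 192 - 2q_i - q_j = 0.
With identical firms every q_j equals q_i, so q_j = q_i and 192 = 3q_i, giving q_i = 64.
Total output Q = 128, so price P = 252 - 128 = 124.

124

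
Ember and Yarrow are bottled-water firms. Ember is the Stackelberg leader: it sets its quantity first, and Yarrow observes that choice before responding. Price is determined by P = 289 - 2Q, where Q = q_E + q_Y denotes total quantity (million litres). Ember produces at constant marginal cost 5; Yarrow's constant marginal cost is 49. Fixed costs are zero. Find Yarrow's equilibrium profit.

722

Solve by backward induction. Given q_E, the follower Yarrow maximises π_Y = (289 - 2q_E - 2q_Y)q_Y - 49q_Y.
Setting the follower's marginal profit to zero, 240 - 2q_E - 4q_Y = 0, i.e. q_Y = (240 - 2q_E)/4.
The leader anticipates this reaction. Substituting into P = 289 - 2Q gives P = 169 - q_E, so π_E = (169 - q_E)q_E - 5q_E.
Leader FOC: 164 - 2q_E = 0, so q_E = 82.
Then q_Y = (240 - 2·82)/4 = 19.
Price P = 289 - 2·101 = 87.
Yarrow's profit: (87 - 49)·19 = 722.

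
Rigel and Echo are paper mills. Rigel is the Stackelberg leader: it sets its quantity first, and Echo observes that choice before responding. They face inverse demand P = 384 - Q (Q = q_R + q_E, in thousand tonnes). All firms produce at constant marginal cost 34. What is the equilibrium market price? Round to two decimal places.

121.50

The follower Echo best-responds to any q_R: π_E = (384 - Q)q_E - 34q_E.
Setting the follower's marginal profit to zero, 350 - q_R - 2q_E = 0, i.e. q_E = (350 - q_R)/2.
Rigel substitutes q_E(q_R) into its own profit: π_R = q_R(384 - q_R - (350 - q_R)/2) - 34q_R = (209 - (1/2)q_R)q_R - 34q_R.
Maximising: ∂π_R/∂q_R = 175 - q_R = 0, giving q_R = 175.
Then q_E = (350 - 175)/2 = 175/2.
Total output Q = 525/2, so price P = 384 - 525/2 = 243/2.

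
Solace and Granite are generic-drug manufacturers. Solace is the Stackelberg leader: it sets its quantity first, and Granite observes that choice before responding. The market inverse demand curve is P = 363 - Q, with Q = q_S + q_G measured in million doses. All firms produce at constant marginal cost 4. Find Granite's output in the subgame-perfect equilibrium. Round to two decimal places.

The follower Granite best-responds to any q_S: π_G = (363 - Q)q_G - 4q_G.
∂π_G/∂q_G = 359 - q_S - 2q_G = 0 gives the reaction function q_G = (359 - q_S)/2.
Solace substitutes q_G(q_S) into its own profit: π_S = q_S(363 - q_S - (359 - q_S)/2) - 4q_S = (367/2 - (1/2)q_S)q_S - 4q_S.
Maximising: ∂π_S/∂q_S = 359/2 - q_S = 0, giving q_S = 359/2.
Then q_G = (359 - 359/2)/2 = 359/4.

89.75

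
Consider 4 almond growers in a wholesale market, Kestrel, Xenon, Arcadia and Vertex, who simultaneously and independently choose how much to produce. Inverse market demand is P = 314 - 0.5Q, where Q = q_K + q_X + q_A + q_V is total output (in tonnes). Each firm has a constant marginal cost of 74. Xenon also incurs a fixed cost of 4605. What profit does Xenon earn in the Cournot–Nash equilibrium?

3

A representative firm's profit is π_i = q_i(314 - 0.5Q) - 74q_i.
Setting ∂π_i/∂q_i = 0 with rivals' quantities fixed: 240 - q_i - (1/2)·Σ_{j≠i} q_j = 0.
With identical firms every q_j equals q_i, so Σ_{j≠i} q_j = 3q_i and 240 = (5/2)q_i, giving q_i = 96.
Price P = 314 - (1/2)·384 = 122.
Xenon's profit: (122 - 74)·96 - 4605 = 3.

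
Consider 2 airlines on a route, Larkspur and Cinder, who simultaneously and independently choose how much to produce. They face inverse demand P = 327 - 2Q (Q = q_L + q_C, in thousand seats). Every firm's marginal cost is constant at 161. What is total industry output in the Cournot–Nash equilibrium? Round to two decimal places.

Each firm earns π_i = (327 - 2Q)q_i - 161q_i.
First-order condition (treating rivals' output as given): 166 - 4q_i - 2q_j = 0.
With identical firms every q_j equals q_i, so q_j = q_i and 166 = 6q_i, giving q_i = 83/3.
Total output Q = 83/3 + 83/3 = 166/3.

55.33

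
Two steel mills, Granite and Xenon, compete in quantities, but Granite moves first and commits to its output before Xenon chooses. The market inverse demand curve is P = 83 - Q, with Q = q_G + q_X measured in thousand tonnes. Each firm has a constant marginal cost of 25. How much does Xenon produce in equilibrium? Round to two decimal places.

14.50

The follower Xenon best-responds to any q_G: π_X = (83 - Q)q_X - 25q_X.
Follower FOC: 58 - q_G - 2q_X = 0, so q_X(q_G) = (58 - q_G)/2.
Granite substitutes q_X(q_G) into its own profit: π_G = q_G(83 - q_G - (58 - q_G)/2) - 25q_G = (54 - (1/2)q_G)q_G - 25q_G.
Leader FOC: 29 - q_G = 0, so q_G = 29.
Then q_X = (58 - 29)/2 = 29/2.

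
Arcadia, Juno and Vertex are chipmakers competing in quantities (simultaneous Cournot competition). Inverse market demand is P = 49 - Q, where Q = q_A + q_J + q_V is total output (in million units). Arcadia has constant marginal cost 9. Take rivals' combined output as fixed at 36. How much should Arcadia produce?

2

With rivals' combined output fixed at 36, Arcadia's profit is π_A = (49 - 36 - q_A)q_A - (9q_A) = (13 - q_A)q_A - (9q_A).
∂π_A/∂q_A = 4 - 2q_A = 0, so q_A = 2.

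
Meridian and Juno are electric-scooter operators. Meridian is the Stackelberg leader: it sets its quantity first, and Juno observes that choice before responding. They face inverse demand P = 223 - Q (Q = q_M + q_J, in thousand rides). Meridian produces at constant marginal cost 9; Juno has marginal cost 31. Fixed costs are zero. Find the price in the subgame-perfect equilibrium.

Solve by backward induction. Given q_M, the follower Juno maximises π_J = (223 - q_M - q_J)q_J - 31q_J.
Setting the follower's marginal profit to zero, 192 - q_M - 2q_J = 0, i.e. q_J = (192 - q_M)/2.
The leader anticipates this reaction. Substituting into P = 223 - Q gives P = 127 - (1/2)q_M, so π_M = (127 - (1/2)q_M)q_M - 9q_M.
Maximising: ∂π_M/∂q_M = 118 - q_M = 0, giving q_M = 118.
Then q_J = (192 - 118)/2 = 37.
Total output Q = 155, so price P = 223 - 155 = 68.

68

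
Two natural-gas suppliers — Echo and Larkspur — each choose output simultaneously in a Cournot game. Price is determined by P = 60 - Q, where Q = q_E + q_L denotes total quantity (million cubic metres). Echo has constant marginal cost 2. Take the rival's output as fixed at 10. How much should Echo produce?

24

With the rival's output fixed at 10, Echo's profit is π_E = (60 - 10 - q_E)q_E - (2q_E) = (50 - q_E)q_E - (2q_E).
∂π_E/∂q_E = 48 - 2q_E = 0, so q_E = 24.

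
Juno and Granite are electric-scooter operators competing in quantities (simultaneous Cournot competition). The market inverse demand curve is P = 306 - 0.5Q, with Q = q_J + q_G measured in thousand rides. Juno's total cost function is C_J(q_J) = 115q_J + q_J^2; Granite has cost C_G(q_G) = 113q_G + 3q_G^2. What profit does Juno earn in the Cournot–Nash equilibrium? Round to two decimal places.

Juno's profit: π_J = (306 - 0.5Q)q_J - (115q_J + q_J²). Setting ∂π_J/∂q_J = 0: 191 - 3q_J - (1/2)(q_G) = 0.
Granite's first-order condition: 193 - 7q_G - (1/2)(q_J) = 0.
So q_J = (191 - (1/2)q_G)/3 and q_G = (193 - (1/2)q_J)/7.
Substituting one into the other gives q_J = 59.7831 and q_G = 1934/83.
Price P = 306 - (1/2)·83.0843 = 264.4578.
Juno's profit: 264.4578·59.7831 - 115·59.7831 - 59.7831² = 5361.0344.

5361.03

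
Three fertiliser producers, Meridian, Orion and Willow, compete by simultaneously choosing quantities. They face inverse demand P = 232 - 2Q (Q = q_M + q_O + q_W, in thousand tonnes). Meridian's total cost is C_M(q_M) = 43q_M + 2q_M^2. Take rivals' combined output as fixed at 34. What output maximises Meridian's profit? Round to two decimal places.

15.13

With rivals' combined output fixed at 34, Meridian's profit is π_M = (232 - 2·34 - 2q_M)q_M - (43q_M + 2q_M²) = (164 - 2q_M)q_M - (43q_M + 2q_M²).
∂π_M/∂q_M = 121 - 8q_M = 0, so q_M = 121/8.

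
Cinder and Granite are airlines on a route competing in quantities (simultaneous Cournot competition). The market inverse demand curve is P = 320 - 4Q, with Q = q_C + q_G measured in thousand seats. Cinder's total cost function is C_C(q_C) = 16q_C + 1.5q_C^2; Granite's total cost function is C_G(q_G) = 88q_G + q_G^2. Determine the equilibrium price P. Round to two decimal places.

173.28

Cinder's profit: π_C = (320 - 4Q)q_C - (16q_C + (3/2)q_C²). Setting ∂π_C/∂q_C = 0: 304 - 11q_C - 4(q_G) = 0.
Granite's profit: π_G = (320 - 4Q)q_G - (88q_G + q_G²). Setting ∂π_G/∂q_G = 0: 232 - 10q_G - 4(q_C) = 0.
So q_C = (304 - 4q_G)/11 and q_G = (232 - 4q_C)/10.
Solving the pair: q_C = 1056/47, q_G = 668/47.
Total output Q = 1724/47, so price P = 320 - 4·(1724/47) = 173.2766.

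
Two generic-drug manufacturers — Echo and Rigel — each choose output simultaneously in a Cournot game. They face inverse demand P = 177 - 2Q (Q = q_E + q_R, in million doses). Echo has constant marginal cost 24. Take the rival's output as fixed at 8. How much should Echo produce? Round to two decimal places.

With the rival's output fixed at 8, Echo's profit is π_E = (177 - 2·8 - 2q_E)q_E - (24q_E) = (161 - 2q_E)q_E - (24q_E).
∂π_E/∂q_E = 137 - 4q_E = 0, so q_E = 137/4.

34.25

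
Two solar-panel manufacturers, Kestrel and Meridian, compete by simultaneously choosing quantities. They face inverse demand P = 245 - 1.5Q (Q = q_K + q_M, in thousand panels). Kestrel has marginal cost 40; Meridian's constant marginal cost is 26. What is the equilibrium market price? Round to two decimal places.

103.67

Kestrel's profit: π_K = (245 - 1.5Q)q_K - (40q_K). Setting ∂π_K/∂q_K = 0: 205 - 3q_K - (3/2)(q_M) = 0.
Meridian's first-order condition: 219 - 3q_M - (3/2)(q_K) = 0.
Rearranging gives the reaction functions q_K = (205 - (3/2)q_M)/3 and q_M = (219 - (3/2)q_K)/3.
Solving the pair: q_K = 382/9, q_M = 466/9.
Total output Q = 848/9, so price P = 245 - (3/2)·(848/9) = 311/3.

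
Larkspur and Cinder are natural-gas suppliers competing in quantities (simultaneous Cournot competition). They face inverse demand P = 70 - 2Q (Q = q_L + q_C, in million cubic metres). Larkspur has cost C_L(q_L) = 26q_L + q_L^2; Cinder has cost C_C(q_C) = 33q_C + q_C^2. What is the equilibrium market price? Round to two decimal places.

Larkspur's profit: π_L = (70 - 2Q)q_L - (26q_L + q_L²). Setting ∂π_L/∂q_L = 0: 44 - 6q_L - 2(q_C) = 0.
Cinder's first-order condition: 37 - 6q_C - 2(q_L) = 0.
Rearranging gives the reaction functions q_L = (44 - 2q_C)/6 and q_C = (37 - 2q_L)/6.
Solving the pair: q_L = 95/16, q_C = 67/16.
Total output Q = 81/8, so price P = 70 - 2·(81/8) = 199/4.

49.75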